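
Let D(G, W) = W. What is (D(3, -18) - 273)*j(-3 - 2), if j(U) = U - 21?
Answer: 7566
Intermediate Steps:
j(U) = -21 + U
(D(3, -18) - 273)*j(-3 - 2) = (-18 - 273)*(-21 + (-3 - 2)) = -291*(-21 - 5) = -291*(-26) = 7566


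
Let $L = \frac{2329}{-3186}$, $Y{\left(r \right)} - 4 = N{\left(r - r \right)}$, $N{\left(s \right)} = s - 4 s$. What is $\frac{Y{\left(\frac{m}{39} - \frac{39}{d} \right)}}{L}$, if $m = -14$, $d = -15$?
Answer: $- \frac{12744}{2329} \approx -5.4719$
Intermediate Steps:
$N{\left(s \right)} = - 3 s$
$Y{\left(r \right)} = 4$ ($Y{\left(r \right)} = 4 - 3 \left(r - r\right) = 4 - 0 = 4 + 0 = 4$)
$L = - \frac{2329}{3186}$ ($L = 2329 \left(- \frac{1}{3186}\right) = - \frac{2329}{3186} \approx -0.73101$)
$\frac{Y{\left(\frac{m}{39} - \frac{39}{d} \right)}}{L} = \frac{4}{- \frac{2329}{3186}} = 4 \left(- \frac{3186}{2329}\right) = - \frac{12744}{2329}$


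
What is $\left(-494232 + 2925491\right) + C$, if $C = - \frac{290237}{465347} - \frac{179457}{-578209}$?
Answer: $\frac{654173483242836503}{269067823523} \approx 2.4313 \cdot 10^{6}$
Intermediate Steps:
$C = - \frac{84307868954}{269067823523}$ ($C = \left(-290237\right) \frac{1}{465347} - - \frac{179457}{578209} = - \frac{290237}{465347} + \frac{179457}{578209} = - \frac{84307868954}{269067823523} \approx -0.31333$)
$\left(-494232 + 2925491\right) + C = \left(-494232 + 2925491\right) - \frac{84307868954}{269067823523} = 2431259 - \frac{84307868954}{269067823523} = \frac{654173483242836503}{269067823523}$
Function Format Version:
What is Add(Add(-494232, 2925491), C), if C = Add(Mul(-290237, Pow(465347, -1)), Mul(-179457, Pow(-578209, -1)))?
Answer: Rational(654173483242836503, 269067823523) ≈ 2.4313e+6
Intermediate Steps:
C = Rational(-84307868954, 269067823523) (C = Add(Mul(-290237, Rational(1, 465347)), Mul(-179457, Rational(-1, 578209))) = Add(Rational(-290237, 465347), Rational(179457, 578209)) = Rational(-84307868954, 269067823523) ≈ -0.31333)
Add(Add(-494232, 2925491), C) = Add(Add(-494232, 2925491), Rational(-84307868954, 269067823523)) = Add(2431259, Rational(-84307868954, 269067823523)) = Rational(654173483242836503, 269067823523)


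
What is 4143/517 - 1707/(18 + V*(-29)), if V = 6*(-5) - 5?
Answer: 3397200/534061 ≈ 6.3611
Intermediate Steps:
V = -35 (V = -30 - 5 = -35)
4143/517 - 1707/(18 + V*(-29)) = 4143/517 - 1707/(18 - 35*(-29)) = 4143*(1/517) - 1707/(18 + 1015) = 4143/517 - 1707/1033 = 3397200/534061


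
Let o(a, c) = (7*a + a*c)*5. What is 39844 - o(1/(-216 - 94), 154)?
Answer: 2470489/62 ≈ 39847.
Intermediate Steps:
o(a, c) = 35*a + 5*a*c
39844 - o(1/(-216 - 94), 154) = 39844 - 5*(7 + 154)/(-216 - 94) = 39844 - 5*161/(-310) = 39844 - 5*(-1)*161/310 = 39844 - 1*(-161/62) = 39844 + 161/62 = 2470489/62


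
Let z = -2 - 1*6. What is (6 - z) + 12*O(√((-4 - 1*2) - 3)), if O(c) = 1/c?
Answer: 14 - 4*I ≈ 14.0 - 4.0*I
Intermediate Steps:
z = -8 (z = -2 - 6 = -8)
(6 - z) + 12*O(√((-4 - 1*2) - 3)) = (6 - 1*(-8)) + 12/(√((-4 - 1*2) - 3)) = (6 + 8) + 12/(√((-4 - 2) - 3)) = 14 + 12/(√(-6 - 3)) = 14 + 12/(√(-9)) = 14 + 12/((3*I)) = 14 + 12*(-I/3) = 14 - 4*I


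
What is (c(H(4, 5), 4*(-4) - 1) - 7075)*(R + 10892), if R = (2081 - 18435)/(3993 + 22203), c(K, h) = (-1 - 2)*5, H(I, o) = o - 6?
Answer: -13667914115/177 ≈ -7.7220e+7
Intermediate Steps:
H(I, o) = -6 + o
c(K, h) = -15 (c(K, h) = -3*5 = -15)
R = -221/354 (R = -16354/26196 = -16354*1/26196 = -221/354 ≈ -0.62429)
(c(H(4, 5), 4*(-4) - 1) - 7075)*(R + 10892) = (-15 - 7075)*(-221/354 + 10892) = -7090*3855547/354 = -13667914115/177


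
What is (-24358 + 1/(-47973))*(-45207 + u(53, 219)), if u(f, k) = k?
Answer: 17523220919660/15991 ≈ 1.0958e+9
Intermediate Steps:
(-24358 + 1/(-47973))*(-45207 + u(53, 219)) = (-24358 + 1/(-47973))*(-45207 + 219) = (-24358 - 1/47973)*(-44988) = -1168526335/47973*(-44988) = 17523220919660/15991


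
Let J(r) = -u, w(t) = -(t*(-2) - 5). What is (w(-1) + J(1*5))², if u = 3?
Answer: 0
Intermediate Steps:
w(t) = 5 + 2*t (w(t) = -(-2*t - 5) = -(-5 - 2*t) = 5 + 2*t)
J(r) = -3 (J(r) = -1*3 = -3)
(w(-1) + J(1*5))² = ((5 + 2*(-1)) - 3)² = ((5 - 2) - 3)² = (3 - 3)² = 0² = 0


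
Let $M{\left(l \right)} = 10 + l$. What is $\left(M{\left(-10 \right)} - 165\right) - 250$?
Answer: $-415$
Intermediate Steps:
$\left(M{\left(-10 \right)} - 165\right) - 250 = \left(\left(10 - 10\right) - 165\right) - 250 = \left(0 - 165\right) - 250 = -165 - 250 = -415$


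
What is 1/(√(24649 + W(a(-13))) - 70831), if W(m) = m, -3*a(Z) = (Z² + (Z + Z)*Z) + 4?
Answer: -212493/15051018247 - 2*√55077/15051018247 ≈ -1.4149e-5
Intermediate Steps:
a(Z) = -4/3 - Z² (a(Z) = -((Z² + (Z + Z)*Z) + 4)/3 = -((Z² + (2*Z)*Z) + 4)/3 = -((Z² + 2*Z²) + 4)/3 = -(3*Z² + 4)/3 = -(4 + 3*Z²)/3 = -4/3 - Z²)
1/(√(24649 + W(a(-13))) - 70831) = 1/(√(24649 + (-4/3 - 1*(-13)²)) - 70831) = 1/(√(24649 + (-4/3 - 1*169)) - 70831) = 1/(√(24649 + (-4/3 - 169)) - 70831) = 1/(√(24649 - 511/3) - 70831) = 1/(√(73436/3) - 70831) = 1/(2*√55077/3 - 70831) = 1/(-70831 + 2*√55077/3)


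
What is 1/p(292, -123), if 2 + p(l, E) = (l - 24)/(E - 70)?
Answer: -193/654 ≈ -0.29511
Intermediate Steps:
p(l, E) = -2 + (-24 + l)/(-70 + E) (p(l, E) = -2 + (l - 24)/(E - 70) = -2 + (-24 + l)/(-70 + E))
1/p(292, -123) = 1/((116 + 292 - 2*(-123))/(-70 - 123)) = 1/((116 + 292 + 246)/(-193)) = 1/(-1/193*654) = 1/(-654/193) = -193/654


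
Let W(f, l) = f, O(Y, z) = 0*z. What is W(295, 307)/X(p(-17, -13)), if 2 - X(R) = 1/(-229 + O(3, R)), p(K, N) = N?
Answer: 67555/459 ≈ 147.18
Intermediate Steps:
O(Y, z) = 0
X(R) = 459/229 (X(R) = 2 - 1/(-229 + 0) = 2 - 1/(-229) = 2 - 1*(-1/229) = 2 + 1/229 = 459/229)
W(295, 307)/X(p(-17, -13)) = 295/(459/229) = 295*(229/459) = 67555/459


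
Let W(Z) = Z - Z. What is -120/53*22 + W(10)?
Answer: -2640/53 ≈ -49.811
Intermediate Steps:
W(Z) = 0
-120/53*22 + W(10) = -120/53*22 + 0 = -2640/53 + 0 = -2640/53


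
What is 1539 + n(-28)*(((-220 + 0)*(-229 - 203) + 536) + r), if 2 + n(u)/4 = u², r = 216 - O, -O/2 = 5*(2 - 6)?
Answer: 299513795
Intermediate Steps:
O = 40 (O = -10*(2 - 6) = -10*(-4) = -2*(-20) = 40)
r = 176 (r = 216 - 1*40 = 216 - 40 = 176)
n(u) = -8 + 4*u²
1539 + n(-28)*(((-220 + 0)*(-229 - 203) + 536) + r) = 1539 + (-8 + 4*(-28)²)*(((-220 + 0)*(-229 - 203) + 536) + 176) = 1539 + (-8 + 4*784)*((-220*(-432) + 536) + 176) = 1539 + (-8 + 3136)*((95040 + 536) + 176) = 1539 + 3128*(95576 + 176) = 1539 + 3128*95752 = 1539 + 299512256 = 299513795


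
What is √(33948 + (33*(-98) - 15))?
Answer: 9*√379 ≈ 175.21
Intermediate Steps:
√(33948 + (33*(-98) - 15)) = √(33948 + (-3234 - 15)) = √(33948 - 3249) = √30699 = 9*√379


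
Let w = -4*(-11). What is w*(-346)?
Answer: -15224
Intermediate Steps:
w = 44
w*(-346) = 44*(-346) = -15224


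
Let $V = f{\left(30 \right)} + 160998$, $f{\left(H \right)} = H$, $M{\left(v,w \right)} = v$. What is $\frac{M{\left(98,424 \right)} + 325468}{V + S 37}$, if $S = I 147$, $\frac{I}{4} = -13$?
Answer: $- \frac{54261}{20300} \approx -2.673$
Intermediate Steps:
$I = -52$ ($I = 4 \left(-13\right) = -52$)
$S = -7644$ ($S = \left(-52\right) 147 = -7644$)
$V = 161028$ ($V = 30 + 160998 = 161028$)
$\frac{M{\left(98,424 \right)} + 325468}{V + S 37} = \frac{98 + 325468}{161028 - 282828} = \frac{325566}{161028 - 282828} = \frac{325566}{-121800} = 325566 \left(- \frac{1}{121800}\right) = - \frac{54261}{20300}$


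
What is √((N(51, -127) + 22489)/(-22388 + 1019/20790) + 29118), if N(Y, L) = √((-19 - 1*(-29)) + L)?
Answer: √(6307891763005925015808 - 29029835897370*I*√13)/465445501 ≈ 170.64 - 1.4157e-6*I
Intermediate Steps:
N(Y, L) = √(10 + L) (N(Y, L) = √((-19 + 29) + L) = √(10 + L))
√((N(51, -127) + 22489)/(-22388 + 1019/20790) + 29118) = √((√(10 - 127) + 22489)/(-22388 + 1019/20790) + 29118) = √((√(-117) + 22489)/(-22388 + 1019*(1/20790)) + 29118) = √((3*I*√13 + 22489)/(-22388 + 1019/20790) + 29118) = √((22489 + 3*I*√13)/(-465445501/20790) + 29118) = √((22489 + 3*I*√13)*(-20790/465445501) + 29118) = √((-467546310/465445501 - 62370*I*√13/465445501) + 29118) = √(13552374551808/465445501 - 62370*I*√13/465445501)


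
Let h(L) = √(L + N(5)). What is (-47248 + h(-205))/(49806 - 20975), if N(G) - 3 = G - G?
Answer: -47248/28831 + I*√202/28831 ≈ -1.6388 + 0.00049296*I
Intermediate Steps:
N(G) = 3 (N(G) = 3 + (G - G) = 3 + 0 = 3)
h(L) = √(3 + L) (h(L) = √(L + 3) = √(3 + L))
(-47248 + h(-205))/(49806 - 20975) = (-47248 + √(3 - 205))/(49806 - 20975) = (-47248 + √(-202))/28831 = (-47248 + I*√202)*(1/28831) = -47248/28831 + I*√202/28831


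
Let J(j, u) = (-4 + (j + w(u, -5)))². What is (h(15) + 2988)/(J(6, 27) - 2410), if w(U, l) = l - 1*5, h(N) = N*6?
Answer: -513/391 ≈ -1.3120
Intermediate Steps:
h(N) = 6*N
w(U, l) = -5 + l (w(U, l) = l - 5 = -5 + l)
J(j, u) = (-14 + j)² (J(j, u) = (-4 + (j + (-5 - 5)))² = (-4 + (j - 10))² = (-4 + (-10 + j))² = (-14 + j)²)
(h(15) + 2988)/(J(6, 27) - 2410) = (6*15 + 2988)/((-14 + 6)² - 2410) = (90 + 2988)/((-8)² - 2410) = 3078/(64 - 2410) = 3078/(-2346) = 3078*(-1/2346) = -513/391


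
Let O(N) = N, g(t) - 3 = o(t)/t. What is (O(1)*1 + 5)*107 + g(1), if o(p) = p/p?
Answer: 646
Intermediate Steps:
o(p) = 1
g(t) = 3 + 1/t
(O(1)*1 + 5)*107 + g(1) = (1*1 + 5)*107 + (3 + 1/1) = (1 + 5)*107 + (3 + 1) = 6*107 + 4 = 642 + 4 = 646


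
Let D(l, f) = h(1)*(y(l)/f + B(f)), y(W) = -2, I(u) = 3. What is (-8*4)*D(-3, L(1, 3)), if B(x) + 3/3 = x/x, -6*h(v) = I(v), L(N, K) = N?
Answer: -32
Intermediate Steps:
h(v) = -½ (h(v) = -⅙*3 = -½)
B(x) = 0 (B(x) = -1 + x/x = -1 + 1 = 0)
D(l, f) = 1/f (D(l, f) = -(-2/f + 0)/2 = -(-1)/f = 1/f)
(-8*4)*D(-3, L(1, 3)) = -8*4/1 = -32*1 = -32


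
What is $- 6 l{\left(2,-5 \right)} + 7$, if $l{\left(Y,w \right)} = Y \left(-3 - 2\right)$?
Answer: $67$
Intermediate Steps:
$l{\left(Y,w \right)} = - 5 Y$ ($l{\left(Y,w \right)} = Y \left(-5\right) = - 5 Y$)
$- 6 l{\left(2,-5 \right)} + 7 = - 6 \left(\left(-5\right) 2\right) + 7 = \left(-6\right) \left(-10\right) + 7 = 60 + 7 = 67$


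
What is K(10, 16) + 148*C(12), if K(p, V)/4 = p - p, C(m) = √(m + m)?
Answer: 296*√6 ≈ 725.05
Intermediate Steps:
C(m) = √2*√m (C(m) = √(2*m) = √2*√m)
K(p, V) = 0 (K(p, V) = 4*(p - p) = 4*0 = 0)
K(10, 16) + 148*C(12) = 0 + 148*(√2*√12) = 0 + 148*(√2*(2*√3)) = 0 + 148*(2*√6) = 0 + 296*√6 = 296*√6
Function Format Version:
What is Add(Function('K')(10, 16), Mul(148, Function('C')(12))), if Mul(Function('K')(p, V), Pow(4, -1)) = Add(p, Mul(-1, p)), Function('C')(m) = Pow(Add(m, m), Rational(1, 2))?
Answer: Mul(296, Pow(6, Rational(1, 2))) ≈ 725.05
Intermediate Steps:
Function('C')(m) = Mul(Pow(2, Rational(1, 2)), Pow(m, Rational(1, 2))) (Function('C')(m) = Pow(Mul(2, m), Rational(1, 2)) = Mul(Pow(2, Rational(1, 2)), Pow(m, Rational(1, 2))))
Function('K')(p, V) = 0 (Function('K')(p, V) = Mul(4, Add(p, Mul(-1, p))) = Mul(4, 0) = 0)
Add(Function('K')(10, 16), Mul(148, Function('C')(12))) = Add(0, Mul(148, Mul(Pow(2, Rational(1, 2)), Pow(12, Rational(1, 2))))) = Add(0, Mul(148, Mul(Pow(2, Rational(1, 2)), Mul(2, Pow(3, Rational(1, 2)))))) = Add(0, Mul(148, Mul(2, Pow(6, Rational(1, 2))))) = Add(0, Mul(296, Pow(6, Rational(1, 2)))) = Mul(296, Pow(6, Rational(1, 2)))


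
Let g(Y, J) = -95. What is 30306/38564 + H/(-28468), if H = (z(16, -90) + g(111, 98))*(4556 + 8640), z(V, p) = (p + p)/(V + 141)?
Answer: 977144337667/21545109058 ≈ 45.353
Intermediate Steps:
z(V, p) = 2*p/(141 + V) (z(V, p) = (2*p)/(141 + V) = 2*p/(141 + V))
H = -199193620/157 (H = (2*(-90)/(141 + 16) - 95)*(4556 + 8640) = (2*(-90)/157 - 95)*13196 = (2*(-90)*(1/157) - 95)*13196 = (-180/157 - 95)*13196 = -15095/157*13196 = -199193620/157 ≈ -1.2688e+6)
30306/38564 + H/(-28468) = 30306/38564 - 199193620/157/(-28468) = 30306*(1/38564) - 199193620/157*(-1/28468) = 15153/19282 + 49798405/1117369 = 977144337667/21545109058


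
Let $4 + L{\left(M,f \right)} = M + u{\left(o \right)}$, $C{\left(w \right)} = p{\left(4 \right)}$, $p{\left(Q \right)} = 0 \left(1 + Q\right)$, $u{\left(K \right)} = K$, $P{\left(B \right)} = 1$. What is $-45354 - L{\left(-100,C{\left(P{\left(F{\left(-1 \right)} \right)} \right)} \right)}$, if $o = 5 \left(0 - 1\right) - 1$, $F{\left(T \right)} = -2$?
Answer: $-45244$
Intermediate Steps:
$o = -6$ ($o = 5 \left(-1\right) - 1 = -5 - 1 = -6$)
$p{\left(Q \right)} = 0$
$C{\left(w \right)} = 0$
$L{\left(M,f \right)} = -10 + M$ ($L{\left(M,f \right)} = -4 + \left(M - 6\right) = -4 + \left(-6 + M\right) = -10 + M$)
$-45354 - L{\left(-100,C{\left(P{\left(F{\left(-1 \right)} \right)} \right)} \right)} = -45354 - \left(-10 - 100\right) = -45354 - -110 = -45354 + 110 = -45244$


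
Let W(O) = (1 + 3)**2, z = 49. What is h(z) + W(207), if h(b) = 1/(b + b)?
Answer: 1569/98 ≈ 16.010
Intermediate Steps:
W(O) = 16 (W(O) = 4**2 = 16)
h(b) = 1/(2*b)
h(z) + W(207) = (1/2)/49 + 16 = (1/2)*(1/49) + 16 = 1/98 + 16 = 1569/98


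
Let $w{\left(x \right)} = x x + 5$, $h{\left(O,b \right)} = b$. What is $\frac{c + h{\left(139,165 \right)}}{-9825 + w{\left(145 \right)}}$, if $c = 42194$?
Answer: $\frac{42359}{11205} \approx 3.7804$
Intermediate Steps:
$w{\left(x \right)} = 5 + x^{2}$ ($w{\left(x \right)} = x^{2} + 5 = 5 + x^{2}$)
$\frac{c + h{\left(139,165 \right)}}{-9825 + w{\left(145 \right)}} = \frac{42194 + 165}{-9825 + \left(5 + 145^{2}\right)} = \frac{42359}{-9825 + \left(5 + 21025\right)} = \frac{42359}{-9825 + 21030} = \frac{42359}{11205}$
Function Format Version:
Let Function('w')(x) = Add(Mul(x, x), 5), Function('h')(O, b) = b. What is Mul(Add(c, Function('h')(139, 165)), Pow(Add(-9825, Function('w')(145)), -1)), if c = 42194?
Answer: Rational(42359, 11205) ≈ 3.7804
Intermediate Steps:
Function('w')(x) = Add(5, Pow(x, 2)) (Function('w')(x) = Add(Pow(x, 2), 5) = Add(5, Pow(x, 2)))
Mul(Add(c, Function('h')(139, 165)), Pow(Add(-9825, Function('w')(145)), -1)) = Mul(Add(42194, 165), Pow(Add(-9825, Add(5, Pow(145, 2))), -1)) = Mul(42359, Pow(Add(-9825, Add(5, 21025)), -1)) = Mul(42359, Pow(Add(-9825, 21030), -1)) = Mul(42359, Pow(11205, -1)) = Mul(42359, Rational(1, 11205)) = Rational(42359, 11205)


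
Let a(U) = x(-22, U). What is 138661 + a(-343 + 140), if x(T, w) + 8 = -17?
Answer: 138636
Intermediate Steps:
x(T, w) = -25 (x(T, w) = -8 - 17 = -25)
a(U) = -25
138661 + a(-343 + 140) = 138661 - 25 = 138636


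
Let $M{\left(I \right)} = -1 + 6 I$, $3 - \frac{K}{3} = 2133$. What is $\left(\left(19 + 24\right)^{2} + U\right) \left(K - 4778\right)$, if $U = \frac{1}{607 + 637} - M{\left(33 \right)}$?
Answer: $- \frac{5737808488}{311} \approx -1.845 \cdot 10^{7}$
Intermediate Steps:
$K = -6390$ ($K = 9 - 6399 = -6390$)
$U = - \frac{245067}{1244}$ ($U = \frac{1}{607 + 637} - \left(-1 + 6 \cdot 33\right) = \frac{1}{1244} - \left(-1 + 198\right) = \frac{1}{1244} - 197 = - \frac{245067}{1244} \approx -197.0$)
$\left(\left(19 + 24\right)^{2} + U\right) \left(K - 4778\right) = \left(\left(19 + 24\right)^{2} - \frac{245067}{1244}\right) \left(-6390 - 4778\right) = \left(43^{2} - \frac{245067}{1244}\right) \left(-11168\right) = \left(1849 - \frac{245067}{1244}\right) \left(-11168\right) = \frac{2055089}{1244} \left(-11168\right) = - \frac{5737808488}{311}$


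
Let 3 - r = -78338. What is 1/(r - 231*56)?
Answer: 1/65405 ≈ 1.5289e-5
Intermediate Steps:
r = 78341 (r = 3 - 1*(-78338) = 3 + 78338 = 78341)
1/(r - 231*56) = 1/(78341 - 231*56) = 1/(78341 - 12936) = 1/65405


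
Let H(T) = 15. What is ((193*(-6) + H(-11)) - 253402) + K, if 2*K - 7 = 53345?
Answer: -227869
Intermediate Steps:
K = 26676 (K = 7/2 + (½)*53345 = 7/2 + 53345/2 = 26676)
((193*(-6) + H(-11)) - 253402) + K = ((193*(-6) + 15) - 253402) + 26676 = ((-1158 + 15) - 253402) + 26676 = (-1143 - 253402) + 26676 = -254545 + 26676 = -227869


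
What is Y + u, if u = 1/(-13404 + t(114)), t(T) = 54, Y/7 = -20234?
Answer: -1890867301/13350 ≈ -1.4164e+5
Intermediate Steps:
Y = -141638 (Y = 7*(-20234) = -141638)
u = -1/13350 (u = 1/(-13404 + 54) = 1/(-13350) = -1/13350 ≈ -7.4906e-5)
Y + u = -141638 - 1/13350 = -1890867301/13350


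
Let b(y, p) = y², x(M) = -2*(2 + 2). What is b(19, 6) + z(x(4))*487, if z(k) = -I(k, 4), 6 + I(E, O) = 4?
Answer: 1335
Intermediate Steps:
I(E, O) = -2 (I(E, O) = -6 + 4 = -2)
x(M) = -8 (x(M) = -2*4 = -8)
z(k) = 2 (z(k) = -1*(-2) = 2)
b(19, 6) + z(x(4))*487 = 19² + 2*487 = 361 + 974 = 1335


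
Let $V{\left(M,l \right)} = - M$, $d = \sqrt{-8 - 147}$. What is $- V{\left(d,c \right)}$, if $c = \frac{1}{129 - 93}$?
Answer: $i \sqrt{155} \approx 12.45 i$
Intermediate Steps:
$d = i \sqrt{155}$ ($d = \sqrt{-155} = i \sqrt{155} \approx 12.45 i$)
$c = \frac{1}{36} \approx 0.027778$
$- V{\left(d,c \right)} = - \left(-1\right) i \sqrt{155} = i \sqrt{155}$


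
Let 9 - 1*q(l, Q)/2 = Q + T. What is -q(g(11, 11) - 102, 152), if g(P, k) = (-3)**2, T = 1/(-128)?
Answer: 18303/64 ≈ 285.98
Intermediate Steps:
T = -1/128 ≈ -0.0078125
g(P, k) = 9
q(l, Q) = 1153/64 - 2*Q (q(l, Q) = 18 - 2*(Q - 1/128) = 18 - 2*(-1/128 + Q) = 18 + (1/64 - 2*Q) = 1153/64 - 2*Q)
-q(g(11, 11) - 102, 152) = -(1153/64 - 2*152) = -(1153/64 - 304) = -1*(-18303/64) = 18303/64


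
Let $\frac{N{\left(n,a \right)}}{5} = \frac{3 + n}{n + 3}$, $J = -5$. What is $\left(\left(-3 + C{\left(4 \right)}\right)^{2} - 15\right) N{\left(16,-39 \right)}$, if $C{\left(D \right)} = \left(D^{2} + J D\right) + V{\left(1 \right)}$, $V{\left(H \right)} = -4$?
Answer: $530$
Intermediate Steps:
$C{\left(D \right)} = -4 + D^{2} - 5 D$ ($C{\left(D \right)} = \left(D^{2} - 5 D\right) - 4 = -4 + D^{2} - 5 D$)
$N{\left(n,a \right)} = 5$ ($N{\left(n,a \right)} = 5 \frac{3 + n}{n + 3} = 5 \frac{3 + n}{3 + n} = 5 \cdot 1 = 5$)
$\left(\left(-3 + C{\left(4 \right)}\right)^{2} - 15\right) N{\left(16,-39 \right)} = \left(\left(-3 - \left(24 - 16\right)\right)^{2} - 15\right) 5 = \left(\left(-3 - 8\right)^{2} - 15\right) 5 = \left(\left(-11\right)^{2} - 15\right) 5 = \left(121 - 15\right) 5 = 106 \cdot 5 = 530$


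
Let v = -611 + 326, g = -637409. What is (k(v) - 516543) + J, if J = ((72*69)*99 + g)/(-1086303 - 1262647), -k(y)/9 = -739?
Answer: -1197710667823/2348950 ≈ -5.0989e+5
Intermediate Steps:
v = -285
k(y) = 6651 (k(y) = -9*(-739) = 6651)
J = 145577/2348950 (J = ((72*69)*99 - 637409)/(-1086303 - 1262647) = (4968*99 - 637409)/(-2348950) = (491832 - 637409)*(-1/2348950) = -145577*(-1/2348950) = 145577/2348950 ≈ 0.061975)
(k(v) - 516543) + J = (6651 - 516543) + 145577/2348950 = -509892 + 145577/2348950 = -1197710667823/2348950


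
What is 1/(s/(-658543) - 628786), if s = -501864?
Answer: -658543/414082116934 ≈ -1.5904e-6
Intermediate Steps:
1/(s/(-658543) - 628786) = 1/(-501864/(-658543) - 628786) = 1/(-501864*(-1/658543) - 628786) = 1/(501864/658543 - 628786) = 1/(-414082116934/658543) = -658543/414082116934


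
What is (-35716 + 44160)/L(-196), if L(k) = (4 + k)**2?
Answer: 2111/9216 ≈ 0.22906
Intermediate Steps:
(-35716 + 44160)/L(-196) = (-35716 + 44160)/((4 - 196)**2) = 8444/((-192)**2) = 8444/36864 = 8444*(1/36864) = 2111/9216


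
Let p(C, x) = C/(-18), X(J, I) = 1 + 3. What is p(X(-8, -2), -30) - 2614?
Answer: -23528/9 ≈ -2614.2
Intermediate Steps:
X(J, I) = 4
p(C, x) = -C/18 (p(C, x) = C*(-1/18) = -C/18)
p(X(-8, -2), -30) - 2614 = -1/18*4 - 2614 = -2/9 - 2614 = -23528/9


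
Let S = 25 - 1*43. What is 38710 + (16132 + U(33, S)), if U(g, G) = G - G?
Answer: 54842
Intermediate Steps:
S = -18 (S = 25 - 43 = -18)
U(g, G) = 0
38710 + (16132 + U(33, S)) = 38710 + (16132 + 0) = 38710 + 16132 = 54842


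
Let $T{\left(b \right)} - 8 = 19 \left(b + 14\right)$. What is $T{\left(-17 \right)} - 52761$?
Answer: $-52810$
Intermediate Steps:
$T{\left(b \right)} = 274 + 19 b$ ($T{\left(b \right)} = 8 + 19 \left(b + 14\right) = 8 + 19 \left(14 + b\right) = 8 + \left(266 + 19 b\right) = 274 + 19 b$)
$T{\left(-17 \right)} - 52761 = \left(274 + 19 \left(-17\right)\right) - 52761 = \left(274 - 323\right) - 52761 = -49 - 52761 = -52810$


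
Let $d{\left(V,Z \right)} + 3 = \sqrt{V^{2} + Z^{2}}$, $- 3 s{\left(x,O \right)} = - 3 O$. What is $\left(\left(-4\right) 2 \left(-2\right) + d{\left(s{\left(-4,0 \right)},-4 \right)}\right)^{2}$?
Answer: $289$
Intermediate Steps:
$s{\left(x,O \right)} = O$ ($s{\left(x,O \right)} = - \frac{\left(-3\right) O}{3} = O$)
$d{\left(V,Z \right)} = -3 + \sqrt{V^{2} + Z^{2}}$
$\left(\left(-4\right) 2 \left(-2\right) + d{\left(s{\left(-4,0 \right)},-4 \right)}\right)^{2} = \left(\left(-4\right) 2 \left(-2\right) - \left(3 - \sqrt{0^{2} + \left(-4\right)^{2}}\right)\right)^{2} = \left(\left(-8\right) \left(-2\right) - \left(3 - \sqrt{0 + 16}\right)\right)^{2} = \left(16 - \left(3 - \sqrt{16}\right)\right)^{2} = \left(16 + \left(-3 + 4\right)\right)^{2} = \left(16 + 1\right)^{2} = 17^{2} = 289$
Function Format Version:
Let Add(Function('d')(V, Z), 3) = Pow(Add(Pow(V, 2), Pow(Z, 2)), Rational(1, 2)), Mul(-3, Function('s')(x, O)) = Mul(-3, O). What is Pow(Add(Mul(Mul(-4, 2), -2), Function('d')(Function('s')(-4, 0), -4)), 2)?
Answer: 289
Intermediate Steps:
Function('s')(x, O) = O (Function('s')(x, O) = Mul(Rational(-1, 3), Mul(-3, O)) = O)
Function('d')(V, Z) = Add(-3, Pow(Add(Pow(V, 2), Pow(Z, 2)), Rational(1, 2)))
Pow(Add(Mul(Mul(-4, 2), -2), Function('d')(Function('s')(-4, 0), -4)), 2) = Pow(Add(Mul(Mul(-4, 2), -2), Add(-3, Pow(Add(Pow(0, 2), Pow(-4, 2)), Rational(1, 2)))), 2) = Pow(Add(Mul(-8, -2), Add(-3, Pow(Add(0, 16), Rational(1, 2)))), 2) = Pow(Add(16, Add(-3, Pow(16, Rational(1, 2)))), 2) = Pow(Add(16, Add(-3, 4)), 2) = Pow(Add(16, 1), 2) = Pow(17, 2) = 289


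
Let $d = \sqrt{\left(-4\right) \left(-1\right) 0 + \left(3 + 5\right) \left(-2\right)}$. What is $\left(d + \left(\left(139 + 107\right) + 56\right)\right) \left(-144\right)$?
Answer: $-43488 - 576 i \approx -43488.0 - 576.0 i$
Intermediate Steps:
$d = 4 i$ ($d = \sqrt{4 \cdot 0 + 8 \left(-2\right)} = \sqrt{0 - 16} = \sqrt{-16} = 4 i \approx 4.0 i$)
$\left(d + \left(\left(139 + 107\right) + 56\right)\right) \left(-144\right) = \left(4 i + \left(\left(139 + 107\right) + 56\right)\right) \left(-144\right) = \left(4 i + \left(246 + 56\right)\right) \left(-144\right) = \left(4 i + 302\right) \left(-144\right) = \left(302 + 4 i\right) \left(-144\right) = -43488 - 576 i$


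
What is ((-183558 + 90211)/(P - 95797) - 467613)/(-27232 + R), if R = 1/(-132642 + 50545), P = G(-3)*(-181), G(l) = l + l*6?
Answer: 3531684228405497/205672283797980 ≈ 17.171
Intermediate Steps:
G(l) = 7*l (G(l) = l + 6*l = 7*l)
P = 3801 (P = (7*(-3))*(-181) = -21*(-181) = 3801)
R = -1/82097 (R = 1/(-82097) = -1/82097 ≈ -1.2181e-5)
((-183558 + 90211)/(P - 95797) - 467613)/(-27232 + R) = ((-183558 + 90211)/(3801 - 95797) - 467613)/(-27232 - 1/82097) = (-93347/(-91996) - 467613)/(-2235665505/82097) = (-93347*(-1/91996) - 467613)*(-82097/2235665505) = (93347/91996 - 467613)*(-82097/2235665505) = -43018432201/91996*(-82097/2235665505) = 3531684228405497/205672283797980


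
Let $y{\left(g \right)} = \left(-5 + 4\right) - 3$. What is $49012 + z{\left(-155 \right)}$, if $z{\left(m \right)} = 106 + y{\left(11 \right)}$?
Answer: $49114$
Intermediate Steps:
$y{\left(g \right)} = -4$ ($y{\left(g \right)} = -1 - 3 = -4$)
$z{\left(m \right)} = 102$ ($z{\left(m \right)} = 106 - 4 = 102$)
$49012 + z{\left(-155 \right)} = 49012 + 102 = 49114$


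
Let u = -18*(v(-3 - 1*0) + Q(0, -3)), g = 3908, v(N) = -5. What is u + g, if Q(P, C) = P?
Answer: 3998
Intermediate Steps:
u = 90 (u = -18*(-5 + 0) = -18*(-5) = 90)
u + g = 90 + 3908 = 3998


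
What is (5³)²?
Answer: 15625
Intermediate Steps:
(5³)² = 125² = 15625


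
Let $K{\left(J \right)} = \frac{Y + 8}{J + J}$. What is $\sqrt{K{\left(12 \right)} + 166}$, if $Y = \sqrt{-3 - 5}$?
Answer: $\frac{\sqrt{5988 + 3 i \sqrt{2}}}{6} \approx 12.897 + 0.0045689 i$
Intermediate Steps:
$Y = 2 i \sqrt{2}$ ($Y = \sqrt{-8} = 2 i \sqrt{2} \approx 2.8284 i$)
$K{\left(J \right)} = \frac{8 + 2 i \sqrt{2}}{2 J}$ ($K{\left(J \right)} = \frac{2 i \sqrt{2} + 8}{J + J} = \frac{8 + 2 i \sqrt{2}}{2 J}$)
$\sqrt{K{\left(12 \right)} + 166} = \sqrt{\frac{4 + i \sqrt{2}}{12} + 166} = \sqrt{\left(\frac{1}{3} + \frac{i \sqrt{2}}{12}\right) + 166} = \sqrt{\frac{499}{3} + \frac{i \sqrt{2}}{12}}$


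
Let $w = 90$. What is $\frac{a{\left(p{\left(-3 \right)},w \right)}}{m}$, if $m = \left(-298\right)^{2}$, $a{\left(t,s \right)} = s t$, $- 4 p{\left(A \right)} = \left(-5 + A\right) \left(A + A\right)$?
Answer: $- \frac{270}{22201} \approx -0.012162$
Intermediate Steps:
$p{\left(A \right)} = - \frac{A \left(-5 + A\right)}{2}$ ($p{\left(A \right)} = - \frac{\left(-5 + A\right) \left(A + A\right)}{4} = - \frac{\left(-5 + A\right) 2 A}{4} = - \frac{2 A \left(-5 + A\right)}{4} = - \frac{A \left(-5 + A\right)}{2}$)
$m = 88804$
$\frac{a{\left(p{\left(-3 \right)},w \right)}}{m} = \frac{90 \cdot \frac{1}{2} \left(-3\right) \left(5 - -3\right)}{88804} = 90 \cdot \frac{1}{2} \left(-3\right) \left(5 + 3\right) \frac{1}{88804} = 90 \cdot \frac{1}{2} \left(-3\right) 8 \cdot \frac{1}{88804} = 90 \left(-12\right) \frac{1}{88804} = \left(-1080\right) \frac{1}{88804} = - \frac{270}{22201}$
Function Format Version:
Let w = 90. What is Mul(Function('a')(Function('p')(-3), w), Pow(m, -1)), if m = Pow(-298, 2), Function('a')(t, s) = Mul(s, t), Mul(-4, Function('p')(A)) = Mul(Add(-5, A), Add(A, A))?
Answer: Rational(-270, 22201) ≈ -0.012162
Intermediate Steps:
Function('p')(A) = Mul(Rational(-1, 2), A, Add(-5, A)) (Function('p')(A) = Mul(Rational(-1, 4), Mul(Add(-5, A), Add(A, A))) = Mul(Rational(-1, 4), Mul(Add(-5, A), Mul(2, A))) = Mul(Rational(-1, 4), Mul(2, A, Add(-5, A))) = Mul(Rational(-1, 2), A, Add(-5, A)))
m = 88804
Mul(Function('a')(Function('p')(-3), w), Pow(m, -1)) = Mul(Mul(90, Mul(Rational(1, 2), -3, Add(5, Mul(-1, -3)))), Pow(88804, -1)) = Mul(Mul(90, Mul(Rational(1, 2), -3, Add(5, 3))), Rational(1, 88804)) = Mul(Mul(90, Mul(Rational(1, 2), -3, 8)), Rational(1, 88804)) = Mul(Mul(90, -12), Rational(1, 88804)) = Mul(-1080, Rational(1, 88804)) = Rational(-270, 22201)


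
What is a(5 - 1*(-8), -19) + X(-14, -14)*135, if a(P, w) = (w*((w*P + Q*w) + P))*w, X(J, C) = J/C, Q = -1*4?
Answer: -56903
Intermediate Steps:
Q = -4
a(P, w) = w²*(P - 4*w + P*w) (a(P, w) = (w*((w*P - 4*w) + P))*w = (w*((P*w - 4*w) + P))*w = (w*((-4*w + P*w) + P))*w = (w*(P - 4*w + P*w))*w = w²*(P - 4*w + P*w))
a(5 - 1*(-8), -19) + X(-14, -14)*135 = (-19)²*((5 - 1*(-8)) - 4*(-19) + (5 - 1*(-8))*(-19)) - 14/(-14)*135 = 361*((5 + 8) + 76 + (5 + 8)*(-19)) - 14*(-1/14)*135 = 361*(13 + 76 + 13*(-19)) + 1*135 = 361*(13 + 76 - 247) + 135 = 361*(-158) + 135 = -57038 + 135 = -56903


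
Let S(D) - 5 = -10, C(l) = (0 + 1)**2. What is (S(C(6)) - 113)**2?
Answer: 13924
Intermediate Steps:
C(l) = 1 (C(l) = 1**2 = 1)
S(D) = -5 (S(D) = 5 - 10 = -5)
(S(C(6)) - 113)**2 = (-5 - 113)**2 = (-118)**2 = 13924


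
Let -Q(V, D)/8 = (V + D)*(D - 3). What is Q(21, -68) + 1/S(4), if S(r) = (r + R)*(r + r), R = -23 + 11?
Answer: -1708545/64 ≈ -26696.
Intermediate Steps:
R = -12
S(r) = 2*r*(-12 + r) (S(r) = (r - 12)*(r + r) = (-12 + r)*(2*r) = 2*r*(-12 + r))
Q(V, D) = -8*(-3 + D)*(D + V) (Q(V, D) = -8*(V + D)*(D - 3) = -8*(D + V)*(-3 + D) = -8*(-3 + D)*(D + V))
Q(21, -68) + 1/S(4) = (-8*(-68)² + 24*(-68) + 24*21 - 8*(-68)*21) + 1/(2*4*(-12 + 4)) = (-8*4624 - 1632 + 504 + 11424) + 1/(2*4*(-8)) = (-36992 - 1632 + 504 + 11424) + 1/(-64) = -26696 - 1/64 = -1708545/64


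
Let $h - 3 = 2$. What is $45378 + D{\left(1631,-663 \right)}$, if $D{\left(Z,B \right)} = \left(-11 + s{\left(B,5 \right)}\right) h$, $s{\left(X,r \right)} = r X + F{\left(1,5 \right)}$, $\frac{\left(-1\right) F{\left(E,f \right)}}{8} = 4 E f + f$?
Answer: $27748$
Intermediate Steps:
$F{\left(E,f \right)} = - 8 f - 32 E f$ ($F{\left(E,f \right)} = - 8 \left(4 E f + f\right) = - 8 \left(f + 4 E f\right) = - 8 f - 32 E f$)
$h = 5$ ($h = 3 + 2 = 5$)
$s{\left(X,r \right)} = -200 + X r$ ($s{\left(X,r \right)} = r X - 40 \left(1 + 4 \cdot 1\right) = X r - 40 \left(1 + 4\right) = X r - 40 \cdot 5 = X r - 200 = -200 + X r$)
$D{\left(Z,B \right)} = -1055 + 25 B$ ($D{\left(Z,B \right)} = \left(-11 + \left(-200 + B 5\right)\right) 5 = \left(-11 + \left(-200 + 5 B\right)\right) 5 = \left(-211 + 5 B\right) 5 = -1055 + 25 B$)
$45378 + D{\left(1631,-663 \right)} = 45378 + \left(-1055 + 25 \left(-663\right)\right) = 45378 - 17630 = 27748$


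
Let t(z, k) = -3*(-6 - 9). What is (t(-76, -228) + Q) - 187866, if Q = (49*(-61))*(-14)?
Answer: -145975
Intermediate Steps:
Q = 41846 (Q = -2989*(-14) = 41846)
t(z, k) = 45 (t(z, k) = -3*(-15) = 45)
(t(-76, -228) + Q) - 187866 = (45 + 41846) - 187866 = 41891 - 187866 = -145975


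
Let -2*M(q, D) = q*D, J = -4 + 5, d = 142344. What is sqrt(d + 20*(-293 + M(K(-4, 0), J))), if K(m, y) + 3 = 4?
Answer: sqrt(136474) ≈ 369.42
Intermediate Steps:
K(m, y) = 1 (K(m, y) = -3 + 4 = 1)
J = 1
M(q, D) = -D*q/2 (M(q, D) = -q*D/2 = -D*q/2)
sqrt(d + 20*(-293 + M(K(-4, 0), J))) = sqrt(142344 + 20*(-293 - 1/2*1*1)) = sqrt(142344 + 20*(-293 - 1/2)) = sqrt(142344 + 20*(-587/2)) = sqrt(142344 - 5870) = sqrt(136474)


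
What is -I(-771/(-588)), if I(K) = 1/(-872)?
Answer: 1/872 ≈ 0.0011468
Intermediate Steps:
I(K) = -1/872
-I(-771/(-588)) = -1*(-1/872) = 1/872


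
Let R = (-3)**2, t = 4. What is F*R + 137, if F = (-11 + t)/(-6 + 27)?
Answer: 134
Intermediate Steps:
F = -1/3 (F = (-11 + 4)/(-6 + 27) = -7/21 = -7*1/21 = -1/3 ≈ -0.33333)
R = 9
F*R + 137 = -1/3*9 + 137 = -3 + 137 = 134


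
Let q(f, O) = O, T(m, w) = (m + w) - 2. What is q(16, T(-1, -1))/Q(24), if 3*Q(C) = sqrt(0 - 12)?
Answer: 2*I*sqrt(3) ≈ 3.4641*I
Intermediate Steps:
T(m, w) = -2 + m + w
Q(C) = 2*I*sqrt(3)/3 (Q(C) = sqrt(0 - 12)/3 = sqrt(-12)/3 = (2*I*sqrt(3))/3 = 2*I*sqrt(3)/3)
q(16, T(-1, -1))/Q(24) = (-2 - 1 - 1)/((2*I*sqrt(3)/3)) = -(-2)*I*sqrt(3) = 2*I*sqrt(3)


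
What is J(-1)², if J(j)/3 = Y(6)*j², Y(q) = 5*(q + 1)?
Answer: 11025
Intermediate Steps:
Y(q) = 5 + 5*q (Y(q) = 5*(1 + q) = 5 + 5*q)
J(j) = 105*j² (J(j) = 3*((5 + 5*6)*j²) = 3*((5 + 30)*j²) = 3*(35*j²) = 105*j²)
J(-1)² = (105*(-1)²)² = (105*1)² = 105² = 11025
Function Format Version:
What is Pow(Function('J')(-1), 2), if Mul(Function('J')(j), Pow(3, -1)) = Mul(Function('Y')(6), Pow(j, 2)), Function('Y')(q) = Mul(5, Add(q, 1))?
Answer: 11025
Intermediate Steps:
Function('Y')(q) = Add(5, Mul(5, q)) (Function('Y')(q) = Mul(5, Add(1, q)) = Add(5, Mul(5, q)))
Function('J')(j) = Mul(105, Pow(j, 2)) (Function('J')(j) = Mul(3, Mul(Add(5, Mul(5, 6)), Pow(j, 2))) = Mul(3, Mul(Add(5, 30), Pow(j, 2))) = Mul(3, Mul(35, Pow(j, 2))) = Mul(105, Pow(j, 2)))
Pow(Function('J')(-1), 2) = Pow(Mul(105, Pow(-1, 2)), 2) = Pow(Mul(105, 1), 2) = Pow(105, 2) = 11025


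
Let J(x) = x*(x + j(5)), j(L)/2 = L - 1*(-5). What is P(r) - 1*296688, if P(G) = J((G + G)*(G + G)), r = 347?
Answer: 231982572528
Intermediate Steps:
j(L) = 10 + 2*L (j(L) = 2*(L - 1*(-5)) = 2*(L + 5) = 2*(5 + L) = 10 + 2*L)
J(x) = x*(20 + x) (J(x) = x*(x + (10 + 2*5)) = x*(x + (10 + 10)) = x*(x + 20) = x*(20 + x))
P(G) = 4*G²*(20 + 4*G²) (P(G) = ((G + G)*(G + G))*(20 + (G + G)*(G + G)) = ((2*G)*(2*G))*(20 + (2*G)*(2*G)) = (4*G²)*(20 + 4*G²) = 4*G²*(20 + 4*G²))
P(r) - 1*296688 = 16*347²*(5 + 347²) - 1*296688 = 16*120409*(5 + 120409) - 296688 = 16*120409*120414 - 296688 = 231982869216 - 296688 = 231982572528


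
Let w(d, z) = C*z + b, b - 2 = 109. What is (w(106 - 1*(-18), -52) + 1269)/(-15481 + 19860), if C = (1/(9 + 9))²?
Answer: 111767/354699 ≈ 0.31510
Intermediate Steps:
C = 1/324 (C = (1/18)² = 1/324 ≈ 0.0030864)
b = 111 (b = 2 + 109 = 111)
w(d, z) = 111 + z/324 (w(d, z) = z/324 + 111 = 111 + z/324)
(w(106 - 1*(-18), -52) + 1269)/(-15481 + 19860) = ((111 + (1/324)*(-52)) + 1269)/(-15481 + 19860) = ((111 - 13/81) + 1269)/4379 = (8978/81 + 1269)*(1/4379) = (111767/81)*(1/4379) = 111767/354699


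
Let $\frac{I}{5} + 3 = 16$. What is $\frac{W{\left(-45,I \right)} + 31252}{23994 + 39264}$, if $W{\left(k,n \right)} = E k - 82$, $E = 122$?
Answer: $\frac{4280}{10543} \approx 0.40596$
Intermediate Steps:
$I = 65$ ($I = -15 + 5 \cdot 16 = -15 + 80 = 65$)
$W{\left(k,n \right)} = -82 + 122 k$ ($W{\left(k,n \right)} = 122 k - 82 = -82 + 122 k$)
$\frac{W{\left(-45,I \right)} + 31252}{23994 + 39264} = \frac{\left(-82 + 122 \left(-45\right)\right) + 31252}{23994 + 39264} = \frac{\left(-82 - 5490\right) + 31252}{63258} = \left(-5572 + 31252\right) \frac{1}{63258} = 25680 \cdot \frac{1}{63258} = \frac{4280}{10543}$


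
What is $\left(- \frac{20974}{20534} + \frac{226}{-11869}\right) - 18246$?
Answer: $- \frac{2223566524203}{121859023} \approx -18247.0$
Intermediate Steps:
$\left(- \frac{20974}{20534} + \frac{226}{-11869}\right) - 18246 = \left(\left(-20974\right) \frac{1}{20534} + 226 \left(- \frac{1}{11869}\right)\right) - 18246 = \left(- \frac{10487}{10267} - \frac{226}{11869}\right) - 18246 = - \frac{126790545}{121859023} - 18246 = - \frac{2223566524203}{121859023}$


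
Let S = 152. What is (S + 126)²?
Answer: 77284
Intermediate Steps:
(S + 126)² = (152 + 126)² = 278² = 77284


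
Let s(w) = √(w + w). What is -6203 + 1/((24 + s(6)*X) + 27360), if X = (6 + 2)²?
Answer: -193800923347/31243096 - 2*√3/11716161 ≈ -6203.0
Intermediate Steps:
s(w) = √2*√w (s(w) = √(2*w) = √2*√w)
X = 64 (X = 8² = 64)
-6203 + 1/((24 + s(6)*X) + 27360) = -6203 + 1/((24 + (√2*√6)*64) + 27360) = -6203 + 1/((24 + (2*√3)*64) + 27360) = -6203 + 1/((24 + 128*√3) + 27360) = -6203 + 1/(27384 + 128*√3)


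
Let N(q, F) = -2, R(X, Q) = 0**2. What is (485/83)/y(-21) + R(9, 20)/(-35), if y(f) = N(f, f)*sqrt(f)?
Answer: 485*I*sqrt(21)/3486 ≈ 0.63756*I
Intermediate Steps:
R(X, Q) = 0
y(f) = -2*sqrt(f)
(485/83)/y(-21) + R(9, 20)/(-35) = (485/83)/((-2*I*sqrt(21))) + 0/(-35) = (485*(1/83))/((-2*I*sqrt(21))) + 0*(-1/35) = 485/(83*((-2*I*sqrt(21)))) + 0 = 485*(I*sqrt(21)/42)/83 + 0 = 485*I*sqrt(21)/3486 + 0 = 485*I*sqrt(21)/3486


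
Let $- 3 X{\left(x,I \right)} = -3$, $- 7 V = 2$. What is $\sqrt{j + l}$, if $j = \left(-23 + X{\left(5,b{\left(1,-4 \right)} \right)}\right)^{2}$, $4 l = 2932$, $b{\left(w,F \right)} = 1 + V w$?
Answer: $\sqrt{1217} \approx 34.885$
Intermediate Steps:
$V = - \frac{2}{7}$ ($V = \left(- \frac{1}{7}\right) 2 = - \frac{2}{7} \approx -0.28571$)
$b{\left(w,F \right)} = 1 - \frac{2 w}{7}$
$l = 733$ ($l = \frac{1}{4} \cdot 2932 = 733$)
$X{\left(x,I \right)} = 1$ ($X{\left(x,I \right)} = \left(- \frac{1}{3}\right) \left(-3\right) = 1$)
$j = 484$ ($j = \left(-23 + 1\right)^{2} = \left(-22\right)^{2} = 484$)
$\sqrt{j + l} = \sqrt{484 + 733} = \sqrt{1217}$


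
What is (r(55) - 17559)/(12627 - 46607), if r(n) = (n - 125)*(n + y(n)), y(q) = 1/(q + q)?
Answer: 117753/186890 ≈ 0.63007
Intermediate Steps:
y(q) = 1/(2*q)
r(n) = (-125 + n)*(n + 1/(2*n)) (r(n) = (n - 125)*(n + 1/(2*n)) = (-125 + n)*(n + 1/(2*n)))
(r(55) - 17559)/(12627 - 46607) = ((½ + 55² - 125*55 - 125/2/55) - 17559)/(12627 - 46607) = ((½ + 3025 - 6875 - 125/2*1/55) - 17559)/(-33980) = ((½ + 3025 - 6875 - 25/22) - 17559)*(-1/33980) = (-42357/11 - 17559)*(-1/33980) = -235506/11*(-1/33980) = 117753/186890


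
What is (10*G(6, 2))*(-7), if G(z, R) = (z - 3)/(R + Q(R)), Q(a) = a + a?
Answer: -35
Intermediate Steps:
Q(a) = 2*a
G(z, R) = (-3 + z)/(3*R) (G(z, R) = (z - 3)/(R + 2*R) = (-3 + z)/((3*R)) = (-3 + z)*(1/(3*R)) = (-3 + z)/(3*R))
(10*G(6, 2))*(-7) = (10*((⅓)*(-3 + 6)/2))*(-7) = (10*((⅓)*(½)*3))*(-7) = (10*(½))*(-7) = 5*(-7) = -35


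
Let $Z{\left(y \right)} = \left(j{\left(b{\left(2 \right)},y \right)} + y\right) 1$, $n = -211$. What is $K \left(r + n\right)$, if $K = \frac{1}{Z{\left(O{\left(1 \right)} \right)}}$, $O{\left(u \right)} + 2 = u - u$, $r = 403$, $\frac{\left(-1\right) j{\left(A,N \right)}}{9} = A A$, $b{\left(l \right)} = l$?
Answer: $- \frac{96}{19} \approx -5.0526$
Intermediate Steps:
$j{\left(A,N \right)} = - 9 A^{2}$ ($j{\left(A,N \right)} = - 9 A A = - 9 A^{2}$)
$O{\left(u \right)} = -2$ ($O{\left(u \right)} = -2 + \left(u - u\right) = -2 + 0 = -2$)
$Z{\left(y \right)} = -36 + y$ ($Z{\left(y \right)} = \left(- 9 \cdot 2^{2} + y\right) 1 = \left(\left(-9\right) 4 + y\right) 1 = \left(-36 + y\right) 1 = -36 + y$)
$K = - \frac{1}{38}$ ($K = \frac{1}{-36 - 2} = \frac{1}{-38} = - \frac{1}{38} \approx -0.026316$)
$K \left(r + n\right) = - \frac{403 - 211}{38} = \left(- \frac{1}{38}\right) 192 = - \frac{96}{19}$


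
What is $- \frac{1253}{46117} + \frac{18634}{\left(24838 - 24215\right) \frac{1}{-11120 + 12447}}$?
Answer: $\frac{162906991941}{4104413} \approx 39691.0$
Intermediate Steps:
$- \frac{1253}{46117} + \frac{18634}{\left(24838 - 24215\right) \frac{1}{-11120 + 12447}} = \left(-1253\right) \frac{1}{46117} + \frac{18634}{623 \cdot \frac{1}{1327}} = - \frac{1253}{46117} + \frac{18634}{623 \cdot \frac{1}{1327}} = - \frac{1253}{46117} + \frac{18634}{\frac{623}{1327}} = - \frac{1253}{46117} + 18634 \cdot \frac{1327}{623} = - \frac{1253}{46117} + \frac{3532474}{89} = \frac{162906991941}{4104413}$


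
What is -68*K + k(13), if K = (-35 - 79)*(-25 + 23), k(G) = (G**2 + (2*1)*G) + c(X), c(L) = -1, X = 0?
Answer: -15310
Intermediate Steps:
k(G) = -1 + G**2 + 2*G (k(G) = (G**2 + (2*1)*G) - 1 = (G**2 + 2*G) - 1 = -1 + G**2 + 2*G)
K = 228 (K = -114*(-2) = 228)
-68*K + k(13) = -68*228 + (-1 + 13**2 + 2*13) = -15504 + (-1 + 169 + 26) = -15504 + 194 = -15310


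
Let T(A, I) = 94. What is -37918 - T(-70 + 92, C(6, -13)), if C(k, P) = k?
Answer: -38012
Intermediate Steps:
-37918 - T(-70 + 92, C(6, -13)) = -37918 - 1*94 = -37918 - 94 = -38012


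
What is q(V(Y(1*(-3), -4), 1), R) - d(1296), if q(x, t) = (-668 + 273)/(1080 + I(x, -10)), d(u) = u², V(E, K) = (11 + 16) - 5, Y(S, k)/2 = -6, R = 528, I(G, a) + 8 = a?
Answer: -1783752587/1062 ≈ -1.6796e+6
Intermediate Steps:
I(G, a) = -8 + a
Y(S, k) = -12 (Y(S, k) = 2*(-6) = -12)
V(E, K) = 22 (V(E, K) = 27 - 5 = 22)
q(x, t) = -395/1062 (q(x, t) = (-668 + 273)/(1080 + (-8 - 10)) = -395/(1080 - 18) = -395/1062)
q(V(Y(1*(-3), -4), 1), R) - d(1296) = -395/1062 - 1*1296² = -395/1062 - 1*1679616 = -395/1062 - 1679616 = -1783752587/1062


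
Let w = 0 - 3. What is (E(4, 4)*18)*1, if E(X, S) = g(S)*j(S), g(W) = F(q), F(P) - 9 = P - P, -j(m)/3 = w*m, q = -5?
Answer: 5832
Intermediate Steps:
w = -3
j(m) = 9*m (j(m) = -(-9)*m = 9*m)
F(P) = 9 (F(P) = 9 + (P - P) = 9 + 0 = 9)
g(W) = 9
E(X, S) = 81*S (E(X, S) = 9*(9*S) = 81*S)
(E(4, 4)*18)*1 = ((81*4)*18)*1 = (324*18)*1 = 5832*1 = 5832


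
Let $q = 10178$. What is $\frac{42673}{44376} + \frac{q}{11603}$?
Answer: $\frac{946793747}{514894728} \approx 1.8388$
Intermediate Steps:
$\frac{42673}{44376} + \frac{q}{11603} = \frac{42673}{44376} + \frac{10178}{11603} = \frac{946793747}{514894728}$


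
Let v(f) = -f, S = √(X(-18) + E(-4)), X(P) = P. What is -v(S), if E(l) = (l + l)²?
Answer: √46 ≈ 6.7823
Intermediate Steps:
E(l) = 4*l² (E(l) = (2*l)² = 4*l²)
S = √46 (S = √(-18 + 4*(-4)²) = √(-18 + 4*16) = √(-18 + 64) = √46 ≈ 6.7823)
-v(S) = -(-1)*√46 = √46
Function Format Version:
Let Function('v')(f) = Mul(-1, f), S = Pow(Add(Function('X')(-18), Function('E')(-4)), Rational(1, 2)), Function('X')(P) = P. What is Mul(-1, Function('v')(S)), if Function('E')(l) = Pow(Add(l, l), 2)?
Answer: Pow(46, Rational(1, 2)) ≈ 6.7823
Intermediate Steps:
Function('E')(l) = Mul(4, Pow(l, 2)) (Function('E')(l) = Pow(Mul(2, l), 2) = Mul(4, Pow(l, 2)))
S = Pow(46, Rational(1, 2)) (S = Pow(Add(-18, Mul(4, Pow(-4, 2))), Rational(1, 2)) = Pow(Add(-18, Mul(4, 16)), Rational(1, 2)) = Pow(Add(-18, 64), Rational(1, 2)) = Pow(46, Rational(1, 2)) ≈ 6.7823)
Mul(-1, Function('v')(S)) = Mul(-1, Mul(-1, Pow(46, Rational(1, 2)))) = Pow(46, Rational(1, 2))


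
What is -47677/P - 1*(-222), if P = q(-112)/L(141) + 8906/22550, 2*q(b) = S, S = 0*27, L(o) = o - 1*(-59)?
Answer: -536569609/4453 ≈ -1.2050e+5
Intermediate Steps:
L(o) = 59 + o (L(o) = o + 59 = 59 + o)
S = 0
q(b) = 0 (q(b) = (½)*0 = 0)
P = 4453/11275 (P = 0/(59 + 141) + 8906/22550 = 0/200 + 8906*(1/22550) = 0*(1/200) + 4453/11275 = 0 + 4453/11275 = 4453/11275 ≈ 0.39494)
-47677/P - 1*(-222) = -47677/4453/11275 - 1*(-222) = -47677*11275/4453 + 222 = -537558175/4453 + 222 = -536569609/4453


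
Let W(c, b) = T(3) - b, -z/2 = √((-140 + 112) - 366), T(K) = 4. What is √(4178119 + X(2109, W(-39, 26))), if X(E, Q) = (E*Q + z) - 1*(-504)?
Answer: √(4132225 - 2*I*√394) ≈ 2032.8 - 0.01*I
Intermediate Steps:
z = -2*I*√394 (z = -2*√((-140 + 112) - 366) = -2*√(-28 - 366) = -2*I*√394 ≈ -39.699*I)
W(c, b) = 4 - b
X(E, Q) = 504 + E*Q - 2*I*√394 (X(E, Q) = (E*Q - 2*I*√394) - 1*(-504) = (E*Q - 2*I*√394) + 504 = 504 + E*Q - 2*I*√394)
√(4178119 + X(2109, W(-39, 26))) = √(4178119 + (504 + 2109*(4 - 1*26) - 2*I*√394)) = √(4178119 + (504 + 2109*(4 - 26) - 2*I*√394)) = √(4178119 + (504 + 2109*(-22) - 2*I*√394)) = √(4178119 + (504 - 46398 - 2*I*√394)) = √(4178119 + (-45894 - 2*I*√394)) = √(4132225 - 2*I*√394)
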